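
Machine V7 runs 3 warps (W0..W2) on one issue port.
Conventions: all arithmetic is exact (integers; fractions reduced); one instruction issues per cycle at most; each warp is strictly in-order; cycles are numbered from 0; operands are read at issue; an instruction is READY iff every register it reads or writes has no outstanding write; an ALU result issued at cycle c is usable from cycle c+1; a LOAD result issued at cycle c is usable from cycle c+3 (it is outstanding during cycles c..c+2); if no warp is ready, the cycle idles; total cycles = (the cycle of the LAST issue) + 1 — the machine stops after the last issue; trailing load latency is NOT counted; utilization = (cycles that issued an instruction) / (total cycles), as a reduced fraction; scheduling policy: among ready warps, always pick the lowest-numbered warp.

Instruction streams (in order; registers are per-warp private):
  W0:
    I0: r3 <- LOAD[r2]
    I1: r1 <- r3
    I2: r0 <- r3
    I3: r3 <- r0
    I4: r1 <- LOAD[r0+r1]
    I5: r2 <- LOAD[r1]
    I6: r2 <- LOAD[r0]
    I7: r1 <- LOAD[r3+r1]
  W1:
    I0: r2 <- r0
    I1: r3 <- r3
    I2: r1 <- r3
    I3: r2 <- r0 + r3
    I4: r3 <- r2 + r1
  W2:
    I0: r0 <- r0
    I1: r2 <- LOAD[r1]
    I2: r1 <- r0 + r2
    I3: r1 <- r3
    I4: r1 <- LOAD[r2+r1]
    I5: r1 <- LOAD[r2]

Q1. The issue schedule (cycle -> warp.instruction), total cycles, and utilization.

cycle 0: W0.I0
cycle 1: W1.I0
cycle 2: W1.I1
cycle 3: W0.I1
cycle 4: W0.I2
cycle 5: W0.I3
cycle 6: W0.I4
cycle 7: W1.I2
cycle 8: W1.I3
cycle 9: W0.I5
cycle 10: W1.I4
cycle 11: W2.I0
cycle 12: W0.I6
cycle 13: W0.I7
cycle 14: W2.I1
cycle 15: idle
cycle 16: idle
cycle 17: W2.I2
cycle 18: W2.I3
cycle 19: W2.I4
cycle 20: idle
cycle 21: idle
cycle 22: W2.I5

Answer: 23 cycles, utilization 19/23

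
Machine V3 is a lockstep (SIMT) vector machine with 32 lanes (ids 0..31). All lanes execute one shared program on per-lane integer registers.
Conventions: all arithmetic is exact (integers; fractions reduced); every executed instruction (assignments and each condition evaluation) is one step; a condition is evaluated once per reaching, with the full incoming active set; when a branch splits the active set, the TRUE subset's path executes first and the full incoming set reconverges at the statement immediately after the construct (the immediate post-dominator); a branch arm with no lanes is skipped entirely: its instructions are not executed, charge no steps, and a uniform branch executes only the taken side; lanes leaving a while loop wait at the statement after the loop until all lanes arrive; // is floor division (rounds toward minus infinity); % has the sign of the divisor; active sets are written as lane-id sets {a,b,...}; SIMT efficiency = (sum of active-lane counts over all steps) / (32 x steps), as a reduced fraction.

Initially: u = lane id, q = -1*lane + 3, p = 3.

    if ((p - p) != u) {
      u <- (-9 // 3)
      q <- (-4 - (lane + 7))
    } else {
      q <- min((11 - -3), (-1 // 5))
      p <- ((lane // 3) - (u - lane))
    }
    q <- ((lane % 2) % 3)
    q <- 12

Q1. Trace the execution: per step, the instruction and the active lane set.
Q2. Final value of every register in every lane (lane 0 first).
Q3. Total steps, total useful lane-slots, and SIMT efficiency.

step 0: eval ((p - p) != u)          {0,1,2,3,4,5,6,7,8,9,10,11,12,13,14,15,16,17,18,19,20,21,22,23,24,25,26,27,28,29,30,31}
step 1: u <- (-9 // 3)               {1,2,3,4,5,6,7,8,9,10,11,12,13,14,15,16,17,18,19,20,21,22,23,24,25,26,27,28,29,30,31}
step 2: q <- (-4 - (lane + 7))       {1,2,3,4,5,6,7,8,9,10,11,12,13,14,15,16,17,18,19,20,21,22,23,24,25,26,27,28,29,30,31}
step 3: q <- min((11 - -3), (-1 // 5)) {0}
step 4: p <- ((lane // 3) - (u - lane)) {0}
step 5: q <- ((lane % 2) % 3)        {0,1,2,3,4,5,6,7,8,9,10,11,12,13,14,15,16,17,18,19,20,21,22,23,24,25,26,27,28,29,30,31}
step 6: q <- 12                      {0,1,2,3,4,5,6,7,8,9,10,11,12,13,14,15,16,17,18,19,20,21,22,23,24,25,26,27,28,29,30,31}

Answer: 7 steps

u: 0,-3,-3,-3,-3,-3,-3,-3,-3,-3,-3,-3,-3,-3,-3,-3,-3,-3,-3,-3,-3,-3,-3,-3,-3,-3,-3,-3,-3,-3,-3,-3
q: 12,12,12,12,12,12,12,12,12,12,12,12,12,12,12,12,12,12,12,12,12,12,12,12,12,12,12,12,12,12,12,12
p: 0,3,3,3,3,3,3,3,3,3,3,3,3,3,3,3,3,3,3,3,3,3,3,3,3,3,3,3,3,3,3,3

steps = 7; useful = 160; efficiency = 160/224 = 5/7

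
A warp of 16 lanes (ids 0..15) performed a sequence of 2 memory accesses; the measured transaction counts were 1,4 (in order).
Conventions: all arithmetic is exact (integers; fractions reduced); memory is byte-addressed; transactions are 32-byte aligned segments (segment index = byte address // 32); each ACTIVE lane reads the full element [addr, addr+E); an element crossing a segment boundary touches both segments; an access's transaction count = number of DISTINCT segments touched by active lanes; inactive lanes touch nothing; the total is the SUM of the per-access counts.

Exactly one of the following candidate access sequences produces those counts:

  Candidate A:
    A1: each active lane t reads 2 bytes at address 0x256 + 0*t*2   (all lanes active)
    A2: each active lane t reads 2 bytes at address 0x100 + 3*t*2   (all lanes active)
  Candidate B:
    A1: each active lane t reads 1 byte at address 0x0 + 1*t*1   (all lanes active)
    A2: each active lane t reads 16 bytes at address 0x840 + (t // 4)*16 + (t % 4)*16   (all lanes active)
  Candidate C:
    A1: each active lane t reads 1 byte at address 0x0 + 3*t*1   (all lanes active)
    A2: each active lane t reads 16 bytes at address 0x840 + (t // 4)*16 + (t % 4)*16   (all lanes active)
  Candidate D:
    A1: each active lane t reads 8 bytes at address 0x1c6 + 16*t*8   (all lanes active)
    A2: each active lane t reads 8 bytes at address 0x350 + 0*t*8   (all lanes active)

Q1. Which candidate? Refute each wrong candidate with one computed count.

A: A2 gives 3 transactions, not 4
C: A1 gives 2 transactions, not 1
D: A1 gives 16 transactions, not 1
B: all counts match (1,4)

Answer: B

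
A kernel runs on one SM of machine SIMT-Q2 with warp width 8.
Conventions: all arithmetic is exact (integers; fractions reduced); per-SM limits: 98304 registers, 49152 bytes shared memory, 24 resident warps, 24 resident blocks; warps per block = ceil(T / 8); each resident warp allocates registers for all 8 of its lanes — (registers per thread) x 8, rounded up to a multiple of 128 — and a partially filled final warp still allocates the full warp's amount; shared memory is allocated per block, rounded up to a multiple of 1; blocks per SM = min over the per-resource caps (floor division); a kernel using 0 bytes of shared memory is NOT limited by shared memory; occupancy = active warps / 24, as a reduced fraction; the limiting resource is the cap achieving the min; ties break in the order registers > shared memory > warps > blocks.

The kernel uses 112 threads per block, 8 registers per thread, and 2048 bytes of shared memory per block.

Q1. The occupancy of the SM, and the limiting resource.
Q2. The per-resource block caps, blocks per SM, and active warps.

Answer: occupancy 7/12, limited by warps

registers: 54 blocks
shared memory: 24 blocks
warps: 1 block
blocks: 24 blocks

Answer: 1 block, 14 active warps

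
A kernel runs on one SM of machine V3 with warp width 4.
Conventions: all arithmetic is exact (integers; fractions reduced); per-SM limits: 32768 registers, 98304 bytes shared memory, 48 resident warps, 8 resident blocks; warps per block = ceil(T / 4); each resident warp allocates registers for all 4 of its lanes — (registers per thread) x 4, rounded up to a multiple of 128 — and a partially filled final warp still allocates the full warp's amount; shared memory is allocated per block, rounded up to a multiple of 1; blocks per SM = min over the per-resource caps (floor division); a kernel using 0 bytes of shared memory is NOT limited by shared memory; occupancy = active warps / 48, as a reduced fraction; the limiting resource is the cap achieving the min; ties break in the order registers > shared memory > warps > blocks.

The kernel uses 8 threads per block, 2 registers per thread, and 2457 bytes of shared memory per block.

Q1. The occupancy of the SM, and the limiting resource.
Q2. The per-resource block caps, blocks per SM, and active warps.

Answer: occupancy 1/3, limited by blocks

registers: 128 blocks
shared memory: 40 blocks
warps: 24 blocks
blocks: 8 blocks

Answer: 8 blocks, 16 active warps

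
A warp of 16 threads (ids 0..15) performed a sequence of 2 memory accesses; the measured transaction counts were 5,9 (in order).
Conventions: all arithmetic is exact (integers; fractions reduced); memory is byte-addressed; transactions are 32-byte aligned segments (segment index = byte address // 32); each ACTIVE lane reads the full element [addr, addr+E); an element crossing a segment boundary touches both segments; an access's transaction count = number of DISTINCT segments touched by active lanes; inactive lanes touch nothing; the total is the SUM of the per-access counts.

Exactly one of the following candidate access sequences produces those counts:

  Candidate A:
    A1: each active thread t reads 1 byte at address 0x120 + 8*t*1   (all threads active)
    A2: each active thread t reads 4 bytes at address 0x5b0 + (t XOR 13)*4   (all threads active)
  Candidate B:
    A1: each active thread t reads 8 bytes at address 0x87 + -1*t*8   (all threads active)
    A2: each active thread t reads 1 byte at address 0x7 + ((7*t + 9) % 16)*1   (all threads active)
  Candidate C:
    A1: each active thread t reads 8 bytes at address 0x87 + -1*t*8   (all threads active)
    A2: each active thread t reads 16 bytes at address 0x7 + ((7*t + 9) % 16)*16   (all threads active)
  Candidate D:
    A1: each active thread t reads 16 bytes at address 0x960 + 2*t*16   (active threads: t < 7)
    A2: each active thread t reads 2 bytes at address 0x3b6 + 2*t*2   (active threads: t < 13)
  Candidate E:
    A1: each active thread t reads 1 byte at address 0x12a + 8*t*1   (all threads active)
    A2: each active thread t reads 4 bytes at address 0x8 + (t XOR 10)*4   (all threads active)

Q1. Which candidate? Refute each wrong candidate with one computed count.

A: A1 gives 4 transactions, not 5
B: A2 gives 1 transaction, not 9
D: A1 gives 7 transactions, not 5
E: A2 gives 3 transactions, not 9
C: all counts match (5,9)

Answer: C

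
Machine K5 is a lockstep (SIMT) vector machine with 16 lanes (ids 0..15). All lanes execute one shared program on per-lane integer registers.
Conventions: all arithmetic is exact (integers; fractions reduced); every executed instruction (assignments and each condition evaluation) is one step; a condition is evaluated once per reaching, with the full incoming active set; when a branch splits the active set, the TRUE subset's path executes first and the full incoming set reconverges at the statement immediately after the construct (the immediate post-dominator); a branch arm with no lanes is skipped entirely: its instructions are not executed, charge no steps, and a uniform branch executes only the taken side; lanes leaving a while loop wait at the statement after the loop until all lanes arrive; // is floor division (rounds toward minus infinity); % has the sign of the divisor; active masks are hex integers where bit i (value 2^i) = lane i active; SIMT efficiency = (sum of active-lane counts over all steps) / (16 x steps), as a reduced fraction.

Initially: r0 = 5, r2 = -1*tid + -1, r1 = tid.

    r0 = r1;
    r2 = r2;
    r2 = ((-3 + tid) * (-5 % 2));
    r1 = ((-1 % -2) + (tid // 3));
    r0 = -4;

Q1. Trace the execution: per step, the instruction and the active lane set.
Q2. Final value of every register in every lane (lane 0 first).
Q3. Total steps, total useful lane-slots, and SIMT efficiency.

step 0: r0 <- r1                     0xffff
step 1: r2 <- r2                     0xffff
step 2: r2 <- ((-3 + tid) * (-5 % 2)) 0xffff
step 3: r1 <- ((-1 % -2) + (tid // 3)) 0xffff
step 4: r0 <- -4                     0xffff

Answer: 5 steps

r0: -4,-4,-4,-4,-4,-4,-4,-4,-4,-4,-4,-4,-4,-4,-4,-4
r2: -3,-2,-1,0,1,2,3,4,5,6,7,8,9,10,11,12
r1: -1,-1,-1,0,0,0,1,1,1,2,2,2,3,3,3,4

steps = 5; useful = 80; efficiency = 80/80 = 1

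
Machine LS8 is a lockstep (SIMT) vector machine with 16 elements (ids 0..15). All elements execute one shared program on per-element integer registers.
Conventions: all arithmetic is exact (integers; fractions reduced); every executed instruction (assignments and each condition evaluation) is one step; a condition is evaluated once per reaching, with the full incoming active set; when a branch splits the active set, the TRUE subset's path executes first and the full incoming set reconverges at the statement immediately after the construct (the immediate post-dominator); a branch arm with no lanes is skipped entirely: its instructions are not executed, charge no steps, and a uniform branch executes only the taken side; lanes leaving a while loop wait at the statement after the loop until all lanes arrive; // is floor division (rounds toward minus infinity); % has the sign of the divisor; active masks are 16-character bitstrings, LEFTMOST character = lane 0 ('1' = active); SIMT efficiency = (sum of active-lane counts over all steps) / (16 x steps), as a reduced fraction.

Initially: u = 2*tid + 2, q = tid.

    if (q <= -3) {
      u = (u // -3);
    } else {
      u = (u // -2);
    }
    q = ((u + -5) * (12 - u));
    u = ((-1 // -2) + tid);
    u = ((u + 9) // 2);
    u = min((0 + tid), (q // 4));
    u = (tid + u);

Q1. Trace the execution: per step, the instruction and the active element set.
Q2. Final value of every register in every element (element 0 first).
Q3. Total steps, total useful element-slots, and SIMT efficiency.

step 0: eval (q <= -3)               1111111111111111
step 1: u <- (u // -2)               1111111111111111
step 2: q <- ((u + -5) * (12 - u))   1111111111111111
step 3: u <- ((-1 // -2) + tid)      1111111111111111
step 4: u <- ((u + 9) // 2)          1111111111111111
step 5: u <- min((0 + tid), (q // 4)) 1111111111111111
step 6: u <- (tid + u)               1111111111111111

Answer: 7 steps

u: -20,-24,-28,-33,-39,-45,-51,-58,-66,-74,-82,-91,-101,-111,-121,-132
q: -78,-98,-120,-144,-170,-198,-228,-260,-294,-330,-368,-408,-450,-494,-540,-588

steps = 7; useful = 112; efficiency = 112/112 = 1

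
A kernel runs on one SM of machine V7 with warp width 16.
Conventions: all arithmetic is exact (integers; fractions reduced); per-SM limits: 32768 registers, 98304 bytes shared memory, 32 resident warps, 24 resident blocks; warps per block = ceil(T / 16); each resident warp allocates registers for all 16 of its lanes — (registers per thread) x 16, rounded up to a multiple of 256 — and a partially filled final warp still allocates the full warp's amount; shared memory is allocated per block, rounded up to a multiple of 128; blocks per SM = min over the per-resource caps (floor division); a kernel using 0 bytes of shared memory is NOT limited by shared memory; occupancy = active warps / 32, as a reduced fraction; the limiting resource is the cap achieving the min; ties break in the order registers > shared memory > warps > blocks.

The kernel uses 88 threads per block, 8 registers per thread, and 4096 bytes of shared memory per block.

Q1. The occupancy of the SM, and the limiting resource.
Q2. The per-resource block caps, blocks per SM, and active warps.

Answer: occupancy 15/16, limited by warps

registers: 21 blocks
shared memory: 24 blocks
warps: 5 blocks
blocks: 24 blocks

Answer: 5 blocks, 30 active warps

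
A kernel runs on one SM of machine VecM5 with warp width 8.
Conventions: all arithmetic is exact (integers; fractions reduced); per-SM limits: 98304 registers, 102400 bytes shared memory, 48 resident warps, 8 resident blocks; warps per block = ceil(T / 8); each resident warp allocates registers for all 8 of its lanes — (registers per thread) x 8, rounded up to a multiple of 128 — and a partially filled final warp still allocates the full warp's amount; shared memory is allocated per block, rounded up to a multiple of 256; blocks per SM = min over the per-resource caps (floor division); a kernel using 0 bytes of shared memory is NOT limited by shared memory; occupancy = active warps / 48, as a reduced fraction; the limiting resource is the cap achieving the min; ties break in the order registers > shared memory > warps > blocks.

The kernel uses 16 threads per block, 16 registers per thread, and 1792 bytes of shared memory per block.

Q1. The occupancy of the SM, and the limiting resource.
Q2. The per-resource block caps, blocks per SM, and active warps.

Answer: occupancy 1/3, limited by blocks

registers: 384 blocks
shared memory: 57 blocks
warps: 24 blocks
blocks: 8 blocks

Answer: 8 blocks, 16 active warps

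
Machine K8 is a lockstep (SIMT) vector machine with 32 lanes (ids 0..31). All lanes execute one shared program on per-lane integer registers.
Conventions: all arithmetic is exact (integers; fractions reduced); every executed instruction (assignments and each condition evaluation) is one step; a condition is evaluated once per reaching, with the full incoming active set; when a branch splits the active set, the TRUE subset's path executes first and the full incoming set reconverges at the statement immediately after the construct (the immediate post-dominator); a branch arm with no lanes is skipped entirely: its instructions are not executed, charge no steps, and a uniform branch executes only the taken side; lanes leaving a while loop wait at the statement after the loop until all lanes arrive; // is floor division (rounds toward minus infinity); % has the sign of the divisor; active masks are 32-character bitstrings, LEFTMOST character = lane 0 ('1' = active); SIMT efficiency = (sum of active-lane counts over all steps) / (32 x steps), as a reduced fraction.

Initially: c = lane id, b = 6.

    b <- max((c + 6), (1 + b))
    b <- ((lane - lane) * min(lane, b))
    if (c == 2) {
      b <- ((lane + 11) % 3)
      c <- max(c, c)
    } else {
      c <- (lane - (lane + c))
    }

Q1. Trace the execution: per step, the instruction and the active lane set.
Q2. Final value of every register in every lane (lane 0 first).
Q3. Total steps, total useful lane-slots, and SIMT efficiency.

step 0: b <- max((c + 6), (1 + b))   11111111111111111111111111111111
step 1: b <- ((lane - lane) * min(lane, b)) 11111111111111111111111111111111
step 2: eval (c == 2)                11111111111111111111111111111111
step 3: b <- ((lane + 11) % 3)       00100000000000000000000000000000
step 4: c <- max(c, c)               00100000000000000000000000000000
step 5: c <- (lane - (lane + c))     11011111111111111111111111111111

Answer: 6 steps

c: 0,-1,2,-3,-4,-5,-6,-7,-8,-9,-10,-11,-12,-13,-14,-15,-16,-17,-18,-19,-20,-21,-22,-23,-24,-25,-26,-27,-28,-29,-30,-31
b: 0,0,1,0,0,0,0,0,0,0,0,0,0,0,0,0,0,0,0,0,0,0,0,0,0,0,0,0,0,0,0,0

steps = 6; useful = 129; efficiency = 129/192 = 43/64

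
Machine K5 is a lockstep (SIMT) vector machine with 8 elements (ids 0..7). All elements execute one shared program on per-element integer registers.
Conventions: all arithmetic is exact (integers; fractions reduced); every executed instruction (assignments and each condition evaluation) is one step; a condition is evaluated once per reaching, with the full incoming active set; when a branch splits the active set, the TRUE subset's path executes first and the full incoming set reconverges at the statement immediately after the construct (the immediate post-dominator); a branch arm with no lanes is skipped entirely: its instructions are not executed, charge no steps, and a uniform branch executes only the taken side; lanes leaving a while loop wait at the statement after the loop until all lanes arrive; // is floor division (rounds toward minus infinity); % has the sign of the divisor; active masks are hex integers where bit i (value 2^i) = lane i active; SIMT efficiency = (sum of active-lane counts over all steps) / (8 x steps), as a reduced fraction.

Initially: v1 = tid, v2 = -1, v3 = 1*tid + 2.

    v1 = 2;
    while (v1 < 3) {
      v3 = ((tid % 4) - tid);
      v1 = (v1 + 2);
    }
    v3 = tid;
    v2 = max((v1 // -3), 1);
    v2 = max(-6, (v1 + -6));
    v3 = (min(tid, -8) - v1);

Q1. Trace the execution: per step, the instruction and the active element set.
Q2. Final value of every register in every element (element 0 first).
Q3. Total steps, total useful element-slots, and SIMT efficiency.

step 0: v1 <- 2                      0xff
step 1: eval (v1 < 3)                0xff
step 2: v3 <- ((tid % 4) - tid)      0xff
step 3: v1 <- (v1 + 2)               0xff
step 4: eval (v1 < 3)                0xff
step 5: v3 <- tid                    0xff
step 6: v2 <- max((v1 // -3), 1)     0xff
step 7: v2 <- max(-6, (v1 + -6))     0xff
step 8: v3 <- (min(tid, -8) - v1)    0xff

Answer: 9 steps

v1: 4,4,4,4,4,4,4,4
v2: -2,-2,-2,-2,-2,-2,-2,-2
v3: -12,-12,-12,-12,-12,-12,-12,-12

steps = 9; useful = 72; efficiency = 72/72 = 1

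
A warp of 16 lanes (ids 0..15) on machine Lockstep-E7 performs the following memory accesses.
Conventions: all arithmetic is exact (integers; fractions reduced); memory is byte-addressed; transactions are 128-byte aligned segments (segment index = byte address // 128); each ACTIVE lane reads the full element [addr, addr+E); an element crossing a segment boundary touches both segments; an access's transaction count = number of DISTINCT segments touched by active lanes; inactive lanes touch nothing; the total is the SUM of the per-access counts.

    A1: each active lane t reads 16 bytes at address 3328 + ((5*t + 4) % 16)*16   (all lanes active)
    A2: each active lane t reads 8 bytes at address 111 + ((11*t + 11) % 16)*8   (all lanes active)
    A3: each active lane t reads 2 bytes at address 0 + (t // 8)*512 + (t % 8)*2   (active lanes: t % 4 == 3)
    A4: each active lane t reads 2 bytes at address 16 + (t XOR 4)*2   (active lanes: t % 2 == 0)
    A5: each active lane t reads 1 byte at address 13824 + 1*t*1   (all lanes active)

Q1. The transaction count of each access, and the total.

A1: 2 transactions
A2: 2 transactions
A3: 2 transactions
A4: 1 transaction
A5: 1 transaction

Answer: 2,2,2,1,1; total 8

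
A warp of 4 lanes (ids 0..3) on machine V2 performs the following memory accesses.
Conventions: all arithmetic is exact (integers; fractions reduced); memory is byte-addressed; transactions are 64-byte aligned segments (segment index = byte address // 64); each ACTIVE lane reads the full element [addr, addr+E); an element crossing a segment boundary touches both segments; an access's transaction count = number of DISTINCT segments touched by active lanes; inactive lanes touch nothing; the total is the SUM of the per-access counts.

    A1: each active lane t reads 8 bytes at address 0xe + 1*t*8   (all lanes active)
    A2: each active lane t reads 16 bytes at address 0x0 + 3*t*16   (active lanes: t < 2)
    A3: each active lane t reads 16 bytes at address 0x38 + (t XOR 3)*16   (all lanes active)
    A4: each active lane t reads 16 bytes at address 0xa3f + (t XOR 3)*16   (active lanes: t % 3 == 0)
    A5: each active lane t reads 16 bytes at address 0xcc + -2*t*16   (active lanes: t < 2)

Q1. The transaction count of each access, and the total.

A1: 1 transaction
A2: 1 transaction
A3: 2 transactions
A4: 2 transactions
A5: 2 transactions

Answer: 1,1,2,2,2; total 8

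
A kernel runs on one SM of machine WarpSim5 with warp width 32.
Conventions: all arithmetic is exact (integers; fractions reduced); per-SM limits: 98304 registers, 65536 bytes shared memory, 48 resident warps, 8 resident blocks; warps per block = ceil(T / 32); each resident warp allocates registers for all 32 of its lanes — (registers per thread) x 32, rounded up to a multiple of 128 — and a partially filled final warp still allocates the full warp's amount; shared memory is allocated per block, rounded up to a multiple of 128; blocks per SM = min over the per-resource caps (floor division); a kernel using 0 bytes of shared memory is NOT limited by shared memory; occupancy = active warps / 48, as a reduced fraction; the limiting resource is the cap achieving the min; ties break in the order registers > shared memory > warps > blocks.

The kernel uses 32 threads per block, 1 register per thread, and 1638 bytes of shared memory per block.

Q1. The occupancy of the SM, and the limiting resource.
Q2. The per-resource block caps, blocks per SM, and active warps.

Answer: occupancy 1/6, limited by blocks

registers: 768 blocks
shared memory: 39 blocks
warps: 48 blocks
blocks: 8 blocks

Answer: 8 blocks, 8 active warps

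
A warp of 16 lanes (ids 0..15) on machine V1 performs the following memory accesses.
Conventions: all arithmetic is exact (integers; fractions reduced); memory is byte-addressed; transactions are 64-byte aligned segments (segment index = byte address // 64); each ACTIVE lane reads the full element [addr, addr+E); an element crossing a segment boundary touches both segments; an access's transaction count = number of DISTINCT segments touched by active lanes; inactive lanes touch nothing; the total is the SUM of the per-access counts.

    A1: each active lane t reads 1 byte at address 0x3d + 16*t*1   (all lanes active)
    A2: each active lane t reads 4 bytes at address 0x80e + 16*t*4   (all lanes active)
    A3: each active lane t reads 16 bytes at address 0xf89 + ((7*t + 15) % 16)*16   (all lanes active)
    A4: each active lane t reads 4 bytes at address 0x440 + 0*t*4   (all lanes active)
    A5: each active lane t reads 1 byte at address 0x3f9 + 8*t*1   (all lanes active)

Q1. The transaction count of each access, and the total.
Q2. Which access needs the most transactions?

A1: 5 transactions
A2: 16 transactions
A3: 5 transactions
A4: 1 transaction
A5: 3 transactions

Answer: 5,16,5,1,3; total 30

Answer: A2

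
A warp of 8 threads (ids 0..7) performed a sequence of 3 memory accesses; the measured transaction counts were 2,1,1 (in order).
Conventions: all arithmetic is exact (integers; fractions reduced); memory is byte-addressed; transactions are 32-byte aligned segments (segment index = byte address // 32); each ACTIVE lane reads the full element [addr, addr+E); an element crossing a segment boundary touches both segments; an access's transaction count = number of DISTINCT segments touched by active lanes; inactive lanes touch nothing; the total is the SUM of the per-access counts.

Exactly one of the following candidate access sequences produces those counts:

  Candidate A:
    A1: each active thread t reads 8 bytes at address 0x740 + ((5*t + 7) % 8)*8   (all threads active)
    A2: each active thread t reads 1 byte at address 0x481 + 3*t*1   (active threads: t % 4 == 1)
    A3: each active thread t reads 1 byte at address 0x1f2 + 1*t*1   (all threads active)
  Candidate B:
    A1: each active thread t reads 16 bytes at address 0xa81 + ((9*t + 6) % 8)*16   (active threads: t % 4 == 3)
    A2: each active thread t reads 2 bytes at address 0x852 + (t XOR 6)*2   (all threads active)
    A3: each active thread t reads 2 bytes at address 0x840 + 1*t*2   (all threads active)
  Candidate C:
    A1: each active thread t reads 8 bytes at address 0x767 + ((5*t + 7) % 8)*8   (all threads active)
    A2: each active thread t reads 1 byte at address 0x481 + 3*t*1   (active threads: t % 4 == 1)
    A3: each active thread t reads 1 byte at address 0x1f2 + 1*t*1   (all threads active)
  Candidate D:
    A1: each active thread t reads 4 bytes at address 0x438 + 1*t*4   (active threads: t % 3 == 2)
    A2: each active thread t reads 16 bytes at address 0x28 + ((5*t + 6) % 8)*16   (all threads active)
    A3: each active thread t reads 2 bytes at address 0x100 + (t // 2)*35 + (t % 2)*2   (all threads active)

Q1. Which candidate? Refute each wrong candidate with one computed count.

B: A1 gives 4 transactions, not 2
C: A1 gives 3 transactions, not 2
D: A1 gives 1 transaction, not 2
A: all counts match (2,1,1)

Answer: A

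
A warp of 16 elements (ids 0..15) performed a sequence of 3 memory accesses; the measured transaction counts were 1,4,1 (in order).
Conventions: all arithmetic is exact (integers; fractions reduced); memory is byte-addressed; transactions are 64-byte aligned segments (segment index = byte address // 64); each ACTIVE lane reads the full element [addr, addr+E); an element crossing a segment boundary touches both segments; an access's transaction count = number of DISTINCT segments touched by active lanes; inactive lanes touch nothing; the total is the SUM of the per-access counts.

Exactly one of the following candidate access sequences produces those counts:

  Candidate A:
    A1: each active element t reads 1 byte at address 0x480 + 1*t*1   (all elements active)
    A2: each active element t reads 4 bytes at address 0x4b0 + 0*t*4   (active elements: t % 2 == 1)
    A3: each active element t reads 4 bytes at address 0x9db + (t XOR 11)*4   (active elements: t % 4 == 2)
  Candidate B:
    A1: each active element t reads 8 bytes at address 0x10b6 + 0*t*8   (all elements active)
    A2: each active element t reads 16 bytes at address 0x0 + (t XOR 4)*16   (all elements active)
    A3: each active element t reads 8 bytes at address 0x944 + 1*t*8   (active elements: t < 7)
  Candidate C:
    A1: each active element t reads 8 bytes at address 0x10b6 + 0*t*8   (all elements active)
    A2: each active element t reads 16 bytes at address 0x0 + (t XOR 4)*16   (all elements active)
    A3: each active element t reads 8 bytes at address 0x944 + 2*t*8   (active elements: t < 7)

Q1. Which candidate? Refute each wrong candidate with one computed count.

A: A2 gives 1 transaction, not 4
C: A3 gives 2 transactions, not 1
B: all counts match (1,4,1)

Answer: B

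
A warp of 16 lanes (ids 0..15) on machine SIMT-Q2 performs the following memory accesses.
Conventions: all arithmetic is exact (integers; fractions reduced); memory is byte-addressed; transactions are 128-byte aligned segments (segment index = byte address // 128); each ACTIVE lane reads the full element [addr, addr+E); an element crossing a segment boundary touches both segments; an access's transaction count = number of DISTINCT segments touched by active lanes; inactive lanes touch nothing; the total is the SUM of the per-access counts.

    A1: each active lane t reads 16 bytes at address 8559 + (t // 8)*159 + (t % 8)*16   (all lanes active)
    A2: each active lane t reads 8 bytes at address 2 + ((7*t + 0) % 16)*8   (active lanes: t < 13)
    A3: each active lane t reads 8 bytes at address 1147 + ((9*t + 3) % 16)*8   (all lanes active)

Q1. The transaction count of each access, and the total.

A1: 4 transactions
A2: 2 transactions
A3: 2 transactions

Answer: 4,2,2; total 8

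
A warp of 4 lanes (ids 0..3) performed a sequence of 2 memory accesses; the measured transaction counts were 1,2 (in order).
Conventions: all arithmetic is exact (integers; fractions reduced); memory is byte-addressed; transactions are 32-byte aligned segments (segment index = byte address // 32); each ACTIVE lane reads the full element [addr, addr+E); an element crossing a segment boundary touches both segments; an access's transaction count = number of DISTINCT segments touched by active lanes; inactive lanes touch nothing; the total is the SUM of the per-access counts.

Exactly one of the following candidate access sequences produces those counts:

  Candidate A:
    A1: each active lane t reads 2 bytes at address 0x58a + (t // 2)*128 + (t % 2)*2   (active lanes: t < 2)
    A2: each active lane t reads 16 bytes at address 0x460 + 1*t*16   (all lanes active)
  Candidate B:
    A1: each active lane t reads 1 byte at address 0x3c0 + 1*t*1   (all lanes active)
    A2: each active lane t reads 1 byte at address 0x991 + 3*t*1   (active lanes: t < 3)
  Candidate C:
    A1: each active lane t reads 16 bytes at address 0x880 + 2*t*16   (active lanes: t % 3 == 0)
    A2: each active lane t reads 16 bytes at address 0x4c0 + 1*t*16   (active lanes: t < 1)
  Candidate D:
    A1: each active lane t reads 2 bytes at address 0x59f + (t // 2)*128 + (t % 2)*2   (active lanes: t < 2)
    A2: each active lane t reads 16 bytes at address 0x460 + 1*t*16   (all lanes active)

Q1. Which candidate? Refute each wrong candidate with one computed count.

B: A2 gives 1 transaction, not 2
C: A1 gives 2 transactions, not 1
D: A1 gives 2 transactions, not 1
A: all counts match (1,2)

Answer: A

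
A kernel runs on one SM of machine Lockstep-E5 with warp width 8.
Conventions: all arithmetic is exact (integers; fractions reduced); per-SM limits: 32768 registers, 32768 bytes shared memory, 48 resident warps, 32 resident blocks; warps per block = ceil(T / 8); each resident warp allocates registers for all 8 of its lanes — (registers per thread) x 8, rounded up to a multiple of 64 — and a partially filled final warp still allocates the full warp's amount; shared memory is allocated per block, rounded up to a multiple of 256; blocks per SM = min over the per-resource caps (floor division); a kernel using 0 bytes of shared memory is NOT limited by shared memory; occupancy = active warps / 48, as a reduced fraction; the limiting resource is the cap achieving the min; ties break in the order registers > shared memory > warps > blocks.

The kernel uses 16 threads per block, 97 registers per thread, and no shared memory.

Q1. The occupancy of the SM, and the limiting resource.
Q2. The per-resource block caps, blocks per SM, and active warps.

Answer: occupancy 19/24, limited by registers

registers: 19 blocks
shared memory: no limit (kernel uses none)
warps: 24 blocks
blocks: 32 blocks

Answer: 19 blocks, 38 active warps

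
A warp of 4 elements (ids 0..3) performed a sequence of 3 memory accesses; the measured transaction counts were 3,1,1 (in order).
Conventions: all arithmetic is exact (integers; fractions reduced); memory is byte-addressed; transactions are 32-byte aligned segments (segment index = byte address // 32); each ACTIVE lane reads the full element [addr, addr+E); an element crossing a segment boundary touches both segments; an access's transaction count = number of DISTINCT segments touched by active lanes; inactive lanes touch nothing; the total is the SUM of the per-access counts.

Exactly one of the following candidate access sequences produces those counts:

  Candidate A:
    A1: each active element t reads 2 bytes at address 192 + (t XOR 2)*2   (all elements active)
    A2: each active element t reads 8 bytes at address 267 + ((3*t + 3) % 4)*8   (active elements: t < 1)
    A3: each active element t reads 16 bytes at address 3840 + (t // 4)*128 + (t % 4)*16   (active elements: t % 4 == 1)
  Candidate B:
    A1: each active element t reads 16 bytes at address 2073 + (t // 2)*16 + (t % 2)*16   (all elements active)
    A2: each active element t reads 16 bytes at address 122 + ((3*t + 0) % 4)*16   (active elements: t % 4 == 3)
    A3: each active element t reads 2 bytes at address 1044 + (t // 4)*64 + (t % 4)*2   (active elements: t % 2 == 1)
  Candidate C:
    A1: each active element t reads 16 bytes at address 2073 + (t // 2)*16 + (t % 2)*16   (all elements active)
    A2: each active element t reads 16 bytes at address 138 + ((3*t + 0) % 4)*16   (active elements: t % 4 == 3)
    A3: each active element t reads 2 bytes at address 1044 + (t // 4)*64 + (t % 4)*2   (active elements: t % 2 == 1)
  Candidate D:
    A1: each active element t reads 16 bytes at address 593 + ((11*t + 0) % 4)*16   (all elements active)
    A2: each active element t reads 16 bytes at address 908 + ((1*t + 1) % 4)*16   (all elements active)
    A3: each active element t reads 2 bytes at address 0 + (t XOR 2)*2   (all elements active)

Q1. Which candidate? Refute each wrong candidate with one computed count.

A: A1 gives 1 transaction, not 3
C: A2 gives 2 transactions, not 1
D: A2 gives 3 transactions, not 1
B: all counts match (3,1,1)

Answer: B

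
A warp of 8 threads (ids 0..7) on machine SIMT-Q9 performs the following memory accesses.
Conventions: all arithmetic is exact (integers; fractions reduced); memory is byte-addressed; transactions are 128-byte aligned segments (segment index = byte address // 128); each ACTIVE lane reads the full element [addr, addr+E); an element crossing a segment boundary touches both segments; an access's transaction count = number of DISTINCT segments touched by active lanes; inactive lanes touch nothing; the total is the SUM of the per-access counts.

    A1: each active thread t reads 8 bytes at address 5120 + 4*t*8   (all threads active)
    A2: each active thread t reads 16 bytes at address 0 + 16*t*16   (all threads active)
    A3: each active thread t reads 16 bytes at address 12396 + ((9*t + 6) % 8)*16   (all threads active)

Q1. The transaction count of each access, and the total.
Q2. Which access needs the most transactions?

A1: 2 transactions
A2: 8 transactions
A3: 2 transactions

Answer: 2,8,2; total 12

Answer: A2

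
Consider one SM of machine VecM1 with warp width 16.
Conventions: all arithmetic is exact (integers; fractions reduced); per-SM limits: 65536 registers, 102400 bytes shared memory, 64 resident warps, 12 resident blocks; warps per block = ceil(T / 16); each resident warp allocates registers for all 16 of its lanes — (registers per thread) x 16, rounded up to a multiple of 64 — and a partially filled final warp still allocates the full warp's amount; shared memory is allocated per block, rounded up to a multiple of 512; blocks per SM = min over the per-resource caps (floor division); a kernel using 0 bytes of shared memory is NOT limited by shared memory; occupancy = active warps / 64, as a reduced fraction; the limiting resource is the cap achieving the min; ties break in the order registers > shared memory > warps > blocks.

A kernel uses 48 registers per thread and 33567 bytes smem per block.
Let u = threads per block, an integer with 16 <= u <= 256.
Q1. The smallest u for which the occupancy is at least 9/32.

Answer: u = 81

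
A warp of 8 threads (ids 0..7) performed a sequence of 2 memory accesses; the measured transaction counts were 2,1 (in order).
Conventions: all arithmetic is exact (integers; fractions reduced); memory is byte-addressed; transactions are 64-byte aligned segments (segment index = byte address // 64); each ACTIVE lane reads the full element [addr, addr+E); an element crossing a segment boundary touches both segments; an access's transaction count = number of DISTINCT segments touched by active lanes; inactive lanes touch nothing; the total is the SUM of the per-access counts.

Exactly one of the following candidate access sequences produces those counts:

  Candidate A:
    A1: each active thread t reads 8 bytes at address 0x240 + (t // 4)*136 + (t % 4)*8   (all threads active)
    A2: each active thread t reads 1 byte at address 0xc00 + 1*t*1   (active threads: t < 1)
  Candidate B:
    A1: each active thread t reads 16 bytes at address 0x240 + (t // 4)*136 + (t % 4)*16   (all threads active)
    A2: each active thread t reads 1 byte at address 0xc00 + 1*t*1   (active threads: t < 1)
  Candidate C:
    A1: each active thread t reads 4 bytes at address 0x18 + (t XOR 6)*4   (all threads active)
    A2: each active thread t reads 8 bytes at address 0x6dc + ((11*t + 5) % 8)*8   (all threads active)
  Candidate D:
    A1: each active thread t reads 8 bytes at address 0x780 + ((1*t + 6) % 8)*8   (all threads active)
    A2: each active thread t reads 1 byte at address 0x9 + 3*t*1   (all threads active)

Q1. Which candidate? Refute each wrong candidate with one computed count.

B: A1 gives 3 transactions, not 2
C: A1 gives 1 transaction, not 2
D: A1 gives 1 transaction, not 2
A: all counts match (2,1)

Answer: A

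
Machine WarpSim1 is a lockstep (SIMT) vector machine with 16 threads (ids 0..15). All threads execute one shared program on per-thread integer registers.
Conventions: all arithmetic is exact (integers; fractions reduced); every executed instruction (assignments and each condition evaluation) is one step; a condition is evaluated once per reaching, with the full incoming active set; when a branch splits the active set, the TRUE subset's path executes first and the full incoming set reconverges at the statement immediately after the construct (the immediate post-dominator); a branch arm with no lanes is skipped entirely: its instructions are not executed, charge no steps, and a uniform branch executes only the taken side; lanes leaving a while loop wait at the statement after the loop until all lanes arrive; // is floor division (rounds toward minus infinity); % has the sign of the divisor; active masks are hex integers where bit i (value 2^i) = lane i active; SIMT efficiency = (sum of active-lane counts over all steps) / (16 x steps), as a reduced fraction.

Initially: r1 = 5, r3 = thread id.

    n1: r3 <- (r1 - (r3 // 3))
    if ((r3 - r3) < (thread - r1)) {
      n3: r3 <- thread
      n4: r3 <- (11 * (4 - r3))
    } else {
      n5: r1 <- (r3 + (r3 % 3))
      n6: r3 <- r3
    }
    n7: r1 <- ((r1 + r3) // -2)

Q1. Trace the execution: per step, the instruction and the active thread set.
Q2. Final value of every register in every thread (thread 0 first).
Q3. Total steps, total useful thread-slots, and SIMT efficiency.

step 0: r3 <- (r1 - (r3 // 3))       0xffff
step 1: eval ((r3 - r3) < (thread - r1)) 0xffff
step 2: r3 <- thread                 0xffc0
step 3: r3 <- (11 * (4 - r3))        0xffc0
step 4: r1 <- (r3 + (r3 % 3))        0x003f
step 5: r3 <- r3                     0x003f
step 6: r1 <- ((r1 + r3) // -2)      0xffff

Answer: 7 steps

r1: -6,-6,-6,-5,-5,-5,8,14,19,25,30,36,41,47,52,58
r3: 5,5,5,4,4,4,-22,-33,-44,-55,-66,-77,-88,-99,-110,-121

steps = 7; useful = 80; efficiency = 80/112 = 5/7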